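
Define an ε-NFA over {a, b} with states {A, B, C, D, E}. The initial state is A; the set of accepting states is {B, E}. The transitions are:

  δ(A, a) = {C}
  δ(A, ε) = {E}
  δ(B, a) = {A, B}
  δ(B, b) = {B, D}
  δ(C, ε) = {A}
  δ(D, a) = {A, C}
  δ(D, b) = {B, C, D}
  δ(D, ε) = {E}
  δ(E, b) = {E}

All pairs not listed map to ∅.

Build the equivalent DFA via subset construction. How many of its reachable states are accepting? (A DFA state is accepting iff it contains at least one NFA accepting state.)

Start state of the DFA: {A, E} (ε-closure of the NFA start).
{A, E} --a--> {A, C, E}  [new]
{A, E} --b--> {E}  [new]
{A, C, E} --a--> {A, C, E}  [seen]
{A, C, E} --b--> {E}  [seen]
{E} --a--> ∅  [new]
{E} --b--> {E}  [seen]
∅ --a--> ∅  [seen]
∅ --b--> ∅  [seen]
Reachable DFA states: {A, E}, {A, C, E}, {E}, ∅.
Accepting DFA states (contain an NFA accepting state): {A, E}, {A, C, E}, {E}.

3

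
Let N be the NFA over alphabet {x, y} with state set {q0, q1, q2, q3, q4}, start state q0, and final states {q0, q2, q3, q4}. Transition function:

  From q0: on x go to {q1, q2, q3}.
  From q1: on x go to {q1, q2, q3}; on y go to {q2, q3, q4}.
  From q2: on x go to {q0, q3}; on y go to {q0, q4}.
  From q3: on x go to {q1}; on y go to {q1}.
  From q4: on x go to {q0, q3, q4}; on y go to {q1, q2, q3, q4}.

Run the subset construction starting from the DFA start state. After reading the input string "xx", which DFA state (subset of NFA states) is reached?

{q0, q1, q2, q3}

Start: {q0}.
δ(q0,x) = {q1, q2, q3}.
Union: {q1, q2, q3}.
After x: {q1, q2, q3}.
δ(q1,x) = {q1, q2, q3}; δ(q2,x) = {q0, q3}; δ(q3,x) = {q1}.
Union: {q0, q1, q2, q3}.
After x: {q0, q1, q2, q3}.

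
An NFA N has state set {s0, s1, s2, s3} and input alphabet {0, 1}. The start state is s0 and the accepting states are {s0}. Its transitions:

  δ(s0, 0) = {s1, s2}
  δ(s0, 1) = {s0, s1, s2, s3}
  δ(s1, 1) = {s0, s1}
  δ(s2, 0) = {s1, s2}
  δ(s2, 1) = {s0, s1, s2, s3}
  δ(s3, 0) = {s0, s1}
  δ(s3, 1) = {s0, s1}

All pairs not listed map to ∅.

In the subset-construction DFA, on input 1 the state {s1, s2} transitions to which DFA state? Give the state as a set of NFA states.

{s0, s1, s2, s3}

δ(s1,1) = {s0, s1}; δ(s2,1) = {s0, s1, s2, s3}.
Union: {s0, s1, s2, s3}.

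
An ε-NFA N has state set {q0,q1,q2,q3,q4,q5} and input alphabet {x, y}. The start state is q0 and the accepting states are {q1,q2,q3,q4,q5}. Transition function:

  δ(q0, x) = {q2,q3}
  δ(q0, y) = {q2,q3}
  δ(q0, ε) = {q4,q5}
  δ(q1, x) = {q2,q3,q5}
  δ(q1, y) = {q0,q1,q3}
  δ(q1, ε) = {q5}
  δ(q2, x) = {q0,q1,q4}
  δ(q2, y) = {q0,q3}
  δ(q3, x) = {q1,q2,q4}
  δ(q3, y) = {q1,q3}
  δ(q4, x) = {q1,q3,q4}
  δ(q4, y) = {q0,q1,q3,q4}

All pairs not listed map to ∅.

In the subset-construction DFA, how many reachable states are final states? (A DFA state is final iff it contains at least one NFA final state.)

4

Start state of the DFA: {q0,q4,q5} (ε-closure of the NFA start).
{q0,q4,q5} --x--> {q1,q2,q3,q4,q5}  [new]
{q0,q4,q5} --y--> {q0,q1,q2,q3,q4,q5}  [new]
{q1,q2,q3,q4,q5} --x--> {q0,q1,q2,q3,q4,q5}  [seen]
{q1,q2,q3,q4,q5} --y--> {q0,q1,q3,q4,q5}  [new]
{q0,q1,q2,q3,q4,q5} --x--> {q0,q1,q2,q3,q4,q5}  [seen]
{q0,q1,q2,q3,q4,q5} --y--> {q0,q1,q2,q3,q4,q5}  [seen]
{q0,q1,q3,q4,q5} --x--> {q1,q2,q3,q4,q5}  [seen]
{q0,q1,q3,q4,q5} --y--> {q0,q1,q2,q3,q4,q5}  [seen]
Reachable DFA states: {q0,q4,q5}, {q1,q2,q3,q4,q5}, {q0,q1,q2,q3,q4,q5}, {q0,q1,q3,q4,q5}.
Accepting DFA states (contain an NFA accepting state): {q0,q4,q5}, {q1,q2,q3,q4,q5}, {q0,q1,q2,q3,q4,q5}, {q0,q1,q3,q4,q5}.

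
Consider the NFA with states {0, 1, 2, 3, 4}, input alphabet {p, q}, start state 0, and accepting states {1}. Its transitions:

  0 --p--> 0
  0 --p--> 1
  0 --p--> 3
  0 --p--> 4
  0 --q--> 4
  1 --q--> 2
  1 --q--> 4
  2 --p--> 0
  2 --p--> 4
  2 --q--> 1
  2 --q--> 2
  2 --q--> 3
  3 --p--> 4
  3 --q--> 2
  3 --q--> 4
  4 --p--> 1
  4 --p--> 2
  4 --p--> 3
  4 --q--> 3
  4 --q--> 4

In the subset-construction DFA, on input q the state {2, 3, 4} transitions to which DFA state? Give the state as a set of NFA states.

{1, 2, 3, 4}

δ(2,q) = {1, 2, 3}; δ(3,q) = {2, 4}; δ(4,q) = {3, 4}.
Union: {1, 2, 3, 4}.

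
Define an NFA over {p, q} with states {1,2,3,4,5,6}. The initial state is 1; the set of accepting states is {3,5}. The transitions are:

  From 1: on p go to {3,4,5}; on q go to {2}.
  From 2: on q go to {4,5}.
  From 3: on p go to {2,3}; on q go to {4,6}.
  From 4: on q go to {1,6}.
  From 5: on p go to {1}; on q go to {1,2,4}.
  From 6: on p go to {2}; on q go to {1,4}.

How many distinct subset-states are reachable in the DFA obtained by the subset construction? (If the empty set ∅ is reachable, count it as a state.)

13

Start state of the DFA: {1}.
{1} --p--> {3,4,5}  [new]
{1} --q--> {2}  [new]
{3,4,5} --p--> {1,2,3}  [new]
{3,4,5} --q--> {1,2,4,6}  [new]
{2} --p--> ∅  [new]
{2} --q--> {4,5}  [new]
{1,2,3} --p--> {2,3,4,5}  [new]
{1,2,3} --q--> {2,4,5,6}  [new]
{1,2,4,6} --p--> {2,3,4,5}  [seen]
{1,2,4,6} --q--> {1,2,4,5,6}  [new]
∅ --p--> ∅  [seen]
∅ --q--> ∅  [seen]
{4,5} --p--> {1}  [seen]
{4,5} --q--> {1,2,4,6}  [seen]
{2,3,4,5} --p--> {1,2,3}  [seen]
{2,3,4,5} --q--> {1,2,4,5,6}  [seen]
{2,4,5,6} --p--> {1,2}  [new]
{2,4,5,6} --q--> {1,2,4,5,6}  [seen]
{1,2,4,5,6} --p--> {1,2,3,4,5}  [new]
{1,2,4,5,6} --q--> {1,2,4,5,6}  [seen]
{1,2} --p--> {3,4,5}  [seen]
{1,2} --q--> {2,4,5}  [new]
{1,2,3,4,5} --p--> {1,2,3,4,5}  [seen]
{1,2,3,4,5} --q--> {1,2,4,5,6}  [seen]
{2,4,5} --p--> {1}  [seen]
{2,4,5} --q--> {1,2,4,5,6}  [seen]
Reachable DFA states: {1}, {3,4,5}, {2}, {1,2,3}, {1,2,4,6}, ∅, {4,5}, {2,3,4,5}, {2,4,5,6}, {1,2,4,5,6}, {1,2}, {1,2,3,4,5}, {2,4,5}.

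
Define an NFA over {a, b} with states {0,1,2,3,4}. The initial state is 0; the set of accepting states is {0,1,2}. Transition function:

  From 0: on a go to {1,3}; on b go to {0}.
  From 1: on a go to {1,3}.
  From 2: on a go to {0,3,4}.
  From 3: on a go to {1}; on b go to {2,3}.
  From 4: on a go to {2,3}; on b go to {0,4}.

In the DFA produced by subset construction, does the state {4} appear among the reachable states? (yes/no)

Start state of the DFA: {0}.
{0} --a--> {1,3}  [new]
{0} --b--> {0}  [seen]
{1,3} --a--> {1,3}  [seen]
{1,3} --b--> {2,3}  [new]
{2,3} --a--> {0,1,3,4}  [new]
{2,3} --b--> {2,3}  [seen]
{0,1,3,4} --a--> {1,2,3}  [new]
{0,1,3,4} --b--> {0,2,3,4}  [new]
{1,2,3} --a--> {0,1,3,4}  [seen]
{1,2,3} --b--> {2,3}  [seen]
{0,2,3,4} --a--> {0,1,2,3,4}  [new]
{0,2,3,4} --b--> {0,2,3,4}  [seen]
{0,1,2,3,4} --a--> {0,1,2,3,4}  [seen]
{0,1,2,3,4} --b--> {0,2,3,4}  [seen]
Reachable DFA states: {0}, {1,3}, {2,3}, {0,1,3,4}, {1,2,3}, {0,2,3,4}, {0,1,2,3,4}.
{4} is not among them.

no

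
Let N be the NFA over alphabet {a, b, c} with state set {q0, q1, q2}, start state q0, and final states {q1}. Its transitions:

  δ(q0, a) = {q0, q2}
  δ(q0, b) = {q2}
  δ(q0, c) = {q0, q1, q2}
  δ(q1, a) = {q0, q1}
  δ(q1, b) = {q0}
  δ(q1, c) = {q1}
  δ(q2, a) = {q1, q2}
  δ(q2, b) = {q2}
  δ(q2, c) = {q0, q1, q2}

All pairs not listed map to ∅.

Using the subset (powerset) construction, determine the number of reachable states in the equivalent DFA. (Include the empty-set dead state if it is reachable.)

Start state of the DFA: {q0}.
{q0} --a--> {q0, q2}  [new]
{q0} --b--> {q2}  [new]
{q0} --c--> {q0, q1, q2}  [new]
{q0, q2} --a--> {q0, q1, q2}  [seen]
{q0, q2} --b--> {q2}  [seen]
{q0, q2} --c--> {q0, q1, q2}  [seen]
{q2} --a--> {q1, q2}  [new]
{q2} --b--> {q2}  [seen]
{q2} --c--> {q0, q1, q2}  [seen]
{q0, q1, q2} --a--> {q0, q1, q2}  [seen]
{q0, q1, q2} --b--> {q0, q2}  [seen]
{q0, q1, q2} --c--> {q0, q1, q2}  [seen]
{q1, q2} --a--> {q0, q1, q2}  [seen]
{q1, q2} --b--> {q0, q2}  [seen]
{q1, q2} --c--> {q0, q1, q2}  [seen]
Reachable DFA states: {q0}, {q0, q2}, {q2}, {q0, q1, q2}, {q1, q2}.

5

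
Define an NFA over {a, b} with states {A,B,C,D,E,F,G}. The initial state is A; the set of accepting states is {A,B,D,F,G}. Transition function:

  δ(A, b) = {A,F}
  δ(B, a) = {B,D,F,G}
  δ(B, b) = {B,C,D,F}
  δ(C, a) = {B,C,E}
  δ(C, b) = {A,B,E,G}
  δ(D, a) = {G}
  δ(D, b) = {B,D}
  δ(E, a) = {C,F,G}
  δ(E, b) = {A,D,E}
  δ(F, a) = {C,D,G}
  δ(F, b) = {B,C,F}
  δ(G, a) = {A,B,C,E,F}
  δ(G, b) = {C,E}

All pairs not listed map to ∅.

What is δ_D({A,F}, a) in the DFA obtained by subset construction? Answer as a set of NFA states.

{C,D,G}

δ(A,a) = ∅; δ(F,a) = {C,D,G}.
Union: {C,D,G}.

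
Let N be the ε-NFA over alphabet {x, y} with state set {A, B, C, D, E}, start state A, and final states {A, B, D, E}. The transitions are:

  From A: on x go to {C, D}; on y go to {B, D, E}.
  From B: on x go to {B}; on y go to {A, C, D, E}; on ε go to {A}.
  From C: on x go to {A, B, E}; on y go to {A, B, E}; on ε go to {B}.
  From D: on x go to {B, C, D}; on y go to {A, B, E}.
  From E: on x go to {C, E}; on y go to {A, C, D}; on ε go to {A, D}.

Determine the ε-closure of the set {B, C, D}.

Begin with {B, C, D}.
B →ε {A}; add A.
ε-closure = {A, B, C, D}.

{A, B, C, D}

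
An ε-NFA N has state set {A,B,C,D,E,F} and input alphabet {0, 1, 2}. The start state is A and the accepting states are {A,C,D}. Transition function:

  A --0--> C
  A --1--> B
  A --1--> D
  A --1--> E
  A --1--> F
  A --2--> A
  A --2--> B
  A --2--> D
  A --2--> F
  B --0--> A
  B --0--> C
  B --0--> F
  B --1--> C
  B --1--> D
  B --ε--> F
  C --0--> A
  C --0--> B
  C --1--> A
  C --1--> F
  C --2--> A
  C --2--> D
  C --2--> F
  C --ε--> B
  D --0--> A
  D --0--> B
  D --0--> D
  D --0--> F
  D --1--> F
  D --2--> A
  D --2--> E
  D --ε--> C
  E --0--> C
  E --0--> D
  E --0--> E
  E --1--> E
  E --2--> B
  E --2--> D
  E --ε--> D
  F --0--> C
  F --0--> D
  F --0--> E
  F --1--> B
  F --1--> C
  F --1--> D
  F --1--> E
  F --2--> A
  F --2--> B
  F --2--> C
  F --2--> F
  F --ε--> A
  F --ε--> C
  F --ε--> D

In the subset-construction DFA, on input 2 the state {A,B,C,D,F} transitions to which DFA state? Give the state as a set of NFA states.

{A,B,C,D,E,F}

δ(A,2) = {A,B,D,F}; δ(B,2) = ∅; δ(C,2) = {A,D,F}; δ(D,2) = {A,E}; δ(F,2) = {A,B,C,F}.
Union: {A,B,C,D,E,F}.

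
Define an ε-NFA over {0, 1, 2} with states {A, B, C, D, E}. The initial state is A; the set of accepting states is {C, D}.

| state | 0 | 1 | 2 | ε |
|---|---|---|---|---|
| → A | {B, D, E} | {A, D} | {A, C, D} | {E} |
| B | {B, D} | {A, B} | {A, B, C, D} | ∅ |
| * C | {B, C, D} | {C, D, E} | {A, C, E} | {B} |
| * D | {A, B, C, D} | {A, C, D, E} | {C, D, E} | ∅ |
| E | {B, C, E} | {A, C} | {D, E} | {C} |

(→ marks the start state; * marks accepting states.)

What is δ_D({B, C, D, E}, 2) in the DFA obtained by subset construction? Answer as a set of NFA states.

δ(B,2) = {A, B, C, D}; δ(C,2) = {A, C, E}; δ(D,2) = {C, D, E}; δ(E,2) = {D, E}.
Union: {A, B, C, D, E}.

{A, B, C, D, E}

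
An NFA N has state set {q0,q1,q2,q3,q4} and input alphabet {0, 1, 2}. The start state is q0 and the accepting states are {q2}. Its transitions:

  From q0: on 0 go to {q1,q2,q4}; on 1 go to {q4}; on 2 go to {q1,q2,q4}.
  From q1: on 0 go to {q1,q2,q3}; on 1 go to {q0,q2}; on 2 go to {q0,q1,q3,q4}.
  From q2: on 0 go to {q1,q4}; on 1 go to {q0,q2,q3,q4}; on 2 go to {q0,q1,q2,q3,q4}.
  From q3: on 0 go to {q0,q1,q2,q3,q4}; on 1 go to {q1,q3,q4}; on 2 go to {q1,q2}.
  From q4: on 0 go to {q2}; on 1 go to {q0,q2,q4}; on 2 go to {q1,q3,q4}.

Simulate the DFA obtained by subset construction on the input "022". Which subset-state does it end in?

{q0,q1,q2,q3,q4}

Start: {q0}.
δ(q0,0) = {q1,q2,q4}.
Union: {q1,q2,q4}.
After 0: {q1,q2,q4}.
δ(q1,2) = {q0,q1,q3,q4}; δ(q2,2) = {q0,q1,q2,q3,q4}; δ(q4,2) = {q1,q3,q4}.
Union: {q0,q1,q2,q3,q4}.
After 2: {q0,q1,q2,q3,q4}.
δ(q0,2) = {q1,q2,q4}; δ(q1,2) = {q0,q1,q3,q4}; δ(q2,2) = {q0,q1,q2,q3,q4}; δ(q3,2) = {q1,q2}; δ(q4,2) = {q1,q3,q4}.
Union: {q0,q1,q2,q3,q4}.
After 2: {q0,q1,q2,q3,q4}.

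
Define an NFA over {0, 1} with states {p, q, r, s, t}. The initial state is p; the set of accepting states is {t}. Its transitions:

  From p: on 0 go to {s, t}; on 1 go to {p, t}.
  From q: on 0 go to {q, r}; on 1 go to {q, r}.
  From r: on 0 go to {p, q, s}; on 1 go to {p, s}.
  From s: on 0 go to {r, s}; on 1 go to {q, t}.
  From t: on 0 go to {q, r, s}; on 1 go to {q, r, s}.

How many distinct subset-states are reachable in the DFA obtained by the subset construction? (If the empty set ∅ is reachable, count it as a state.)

Start state of the DFA: {p}.
{p} --0--> {s, t}  [new]
{p} --1--> {p, t}  [new]
{s, t} --0--> {q, r, s}  [new]
{s, t} --1--> {q, r, s, t}  [new]
{p, t} --0--> {q, r, s, t}  [seen]
{p, t} --1--> {p, q, r, s, t}  [new]
{q, r, s} --0--> {p, q, r, s}  [new]
{q, r, s} --1--> {p, q, r, s, t}  [seen]
{q, r, s, t} --0--> {p, q, r, s}  [seen]
{q, r, s, t} --1--> {p, q, r, s, t}  [seen]
{p, q, r, s, t} --0--> {p, q, r, s, t}  [seen]
{p, q, r, s, t} --1--> {p, q, r, s, t}  [seen]
{p, q, r, s} --0--> {p, q, r, s, t}  [seen]
{p, q, r, s} --1--> {p, q, r, s, t}  [seen]
Reachable DFA states: {p}, {s, t}, {p, t}, {q, r, s}, {q, r, s, t}, {p, q, r, s, t}, {p, q, r, s}.

7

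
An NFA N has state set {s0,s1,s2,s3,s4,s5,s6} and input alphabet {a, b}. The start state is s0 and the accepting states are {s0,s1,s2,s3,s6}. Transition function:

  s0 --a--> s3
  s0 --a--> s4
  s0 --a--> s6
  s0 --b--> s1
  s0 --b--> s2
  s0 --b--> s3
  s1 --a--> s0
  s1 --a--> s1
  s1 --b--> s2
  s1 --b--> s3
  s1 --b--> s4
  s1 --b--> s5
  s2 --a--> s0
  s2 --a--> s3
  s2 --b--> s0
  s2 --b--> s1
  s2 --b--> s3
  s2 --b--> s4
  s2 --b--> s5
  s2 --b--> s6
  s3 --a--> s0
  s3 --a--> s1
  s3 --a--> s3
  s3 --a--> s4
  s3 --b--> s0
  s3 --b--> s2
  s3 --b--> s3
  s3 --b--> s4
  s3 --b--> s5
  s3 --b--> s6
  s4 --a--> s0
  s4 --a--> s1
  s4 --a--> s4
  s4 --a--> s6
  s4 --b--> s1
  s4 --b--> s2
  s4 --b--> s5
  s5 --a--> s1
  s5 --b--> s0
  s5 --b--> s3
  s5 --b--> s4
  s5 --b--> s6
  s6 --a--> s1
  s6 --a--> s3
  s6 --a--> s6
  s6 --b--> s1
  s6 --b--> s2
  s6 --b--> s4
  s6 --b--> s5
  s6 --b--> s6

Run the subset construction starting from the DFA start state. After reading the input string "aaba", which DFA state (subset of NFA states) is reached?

{s0,s1,s3,s4,s6}

Start: {s0}.
δ(s0,a) = {s3,s4,s6}.
Union: {s3,s4,s6}.
After a: {s3,s4,s6}.
δ(s3,a) = {s0,s1,s3,s4}; δ(s4,a) = {s0,s1,s4,s6}; δ(s6,a) = {s1,s3,s6}.
Union: {s0,s1,s3,s4,s6}.
After a: {s0,s1,s3,s4,s6}.
δ(s0,b) = {s1,s2,s3}; δ(s1,b) = {s2,s3,s4,s5}; δ(s3,b) = {s0,s2,s3,s4,s5,s6}; δ(s4,b) = {s1,s2,s5}; δ(s6,b) = {s1,s2,s4,s5,s6}.
Union: {s0,s1,s2,s3,s4,s5,s6}.
After b: {s0,s1,s2,s3,s4,s5,s6}.
δ(s0,a) = {s3,s4,s6}; δ(s1,a) = {s0,s1}; δ(s2,a) = {s0,s3}; δ(s3,a) = {s0,s1,s3,s4}; δ(s4,a) = {s0,s1,s4,s6}; δ(s5,a) = {s1}; δ(s6,a) = {s1,s3,s6}.
Union: {s0,s1,s3,s4,s6}.
After a: {s0,s1,s3,s4,s6}.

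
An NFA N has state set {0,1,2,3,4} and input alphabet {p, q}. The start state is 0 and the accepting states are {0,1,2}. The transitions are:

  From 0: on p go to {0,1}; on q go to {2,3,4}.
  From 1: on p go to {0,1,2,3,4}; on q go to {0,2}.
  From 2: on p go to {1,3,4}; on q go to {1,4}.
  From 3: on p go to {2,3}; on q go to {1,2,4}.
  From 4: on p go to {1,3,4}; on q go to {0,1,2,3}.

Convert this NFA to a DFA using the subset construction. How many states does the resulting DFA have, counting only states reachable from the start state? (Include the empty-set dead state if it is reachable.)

Start state of the DFA: {0}.
{0} --p--> {0,1}  [new]
{0} --q--> {2,3,4}  [new]
{0,1} --p--> {0,1,2,3,4}  [new]
{0,1} --q--> {0,2,3,4}  [new]
{2,3,4} --p--> {1,2,3,4}  [new]
{2,3,4} --q--> {0,1,2,3,4}  [seen]
{0,1,2,3,4} --p--> {0,1,2,3,4}  [seen]
{0,1,2,3,4} --q--> {0,1,2,3,4}  [seen]
{0,2,3,4} --p--> {0,1,2,3,4}  [seen]
{0,2,3,4} --q--> {0,1,2,3,4}  [seen]
{1,2,3,4} --p--> {0,1,2,3,4}  [seen]
{1,2,3,4} --q--> {0,1,2,3,4}  [seen]
Reachable DFA states: {0}, {0,1}, {2,3,4}, {0,1,2,3,4}, {0,2,3,4}, {1,2,3,4}.

6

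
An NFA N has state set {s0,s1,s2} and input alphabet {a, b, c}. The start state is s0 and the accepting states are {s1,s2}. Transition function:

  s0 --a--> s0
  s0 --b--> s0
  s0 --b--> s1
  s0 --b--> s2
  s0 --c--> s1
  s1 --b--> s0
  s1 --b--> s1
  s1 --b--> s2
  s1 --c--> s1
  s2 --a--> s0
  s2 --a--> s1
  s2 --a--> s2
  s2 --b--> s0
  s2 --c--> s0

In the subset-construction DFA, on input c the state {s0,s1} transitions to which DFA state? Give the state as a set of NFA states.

{s1}

δ(s0,c) = {s1}; δ(s1,c) = {s1}.
Union: {s1}.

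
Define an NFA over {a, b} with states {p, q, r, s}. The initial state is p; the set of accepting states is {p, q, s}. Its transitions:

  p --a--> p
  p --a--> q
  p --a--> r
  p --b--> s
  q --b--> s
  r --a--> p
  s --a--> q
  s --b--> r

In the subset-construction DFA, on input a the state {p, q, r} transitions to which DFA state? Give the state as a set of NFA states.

δ(p,a) = {p, q, r}; δ(q,a) = ∅; δ(r,a) = {p}.
Union: {p, q, r}.

{p, q, r}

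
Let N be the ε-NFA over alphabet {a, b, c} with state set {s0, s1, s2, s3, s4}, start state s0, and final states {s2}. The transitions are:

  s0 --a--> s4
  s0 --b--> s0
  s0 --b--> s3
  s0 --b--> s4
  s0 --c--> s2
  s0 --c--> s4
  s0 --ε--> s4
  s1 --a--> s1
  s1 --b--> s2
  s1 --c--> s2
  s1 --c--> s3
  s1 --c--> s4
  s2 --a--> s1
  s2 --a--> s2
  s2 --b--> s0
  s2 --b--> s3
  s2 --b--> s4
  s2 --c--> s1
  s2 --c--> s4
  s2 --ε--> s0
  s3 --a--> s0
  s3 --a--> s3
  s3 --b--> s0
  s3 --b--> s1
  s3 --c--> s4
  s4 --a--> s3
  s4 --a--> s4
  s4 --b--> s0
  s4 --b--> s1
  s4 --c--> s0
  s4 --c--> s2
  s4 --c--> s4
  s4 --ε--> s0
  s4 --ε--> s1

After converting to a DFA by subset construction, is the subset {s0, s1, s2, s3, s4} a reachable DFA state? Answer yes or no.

Start state of the DFA: {s0, s1, s4} (ε-closure of the NFA start).
{s0, s1, s4} --a--> {s0, s1, s3, s4}  [new]
{s0, s1, s4} --b--> {s0, s1, s2, s3, s4}  [new]
{s0, s1, s4} --c--> {s0, s1, s2, s3, s4}  [seen]
{s0, s1, s3, s4} --a--> {s0, s1, s3, s4}  [seen]
{s0, s1, s3, s4} --b--> {s0, s1, s2, s3, s4}  [seen]
{s0, s1, s3, s4} --c--> {s0, s1, s2, s3, s4}  [seen]
{s0, s1, s2, s3, s4} --a--> {s0, s1, s2, s3, s4}  [seen]
{s0, s1, s2, s3, s4} --b--> {s0, s1, s2, s3, s4}  [seen]
{s0, s1, s2, s3, s4} --c--> {s0, s1, s2, s3, s4}  [seen]
Reachable DFA states: {s0, s1, s4}, {s0, s1, s3, s4}, {s0, s1, s2, s3, s4}.
{s0, s1, s2, s3, s4} is among them.

yes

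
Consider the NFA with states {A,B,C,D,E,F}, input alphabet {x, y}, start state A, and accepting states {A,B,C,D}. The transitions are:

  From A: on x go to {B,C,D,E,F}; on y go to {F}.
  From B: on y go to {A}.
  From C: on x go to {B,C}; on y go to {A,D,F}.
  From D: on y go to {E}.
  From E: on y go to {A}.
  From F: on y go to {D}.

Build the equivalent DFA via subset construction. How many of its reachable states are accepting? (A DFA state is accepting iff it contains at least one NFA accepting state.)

9

Start state of the DFA: {A}.
{A} --x--> {B,C,D,E,F}  [new]
{A} --y--> {F}  [new]
{B,C,D,E,F} --x--> {B,C}  [new]
{B,C,D,E,F} --y--> {A,D,E,F}  [new]
{F} --x--> ∅  [new]
{F} --y--> {D}  [new]
{B,C} --x--> {B,C}  [seen]
{B,C} --y--> {A,D,F}  [new]
{A,D,E,F} --x--> {B,C,D,E,F}  [seen]
{A,D,E,F} --y--> {A,D,E,F}  [seen]
∅ --x--> ∅  [seen]
∅ --y--> ∅  [seen]
{D} --x--> ∅  [seen]
{D} --y--> {E}  [new]
{A,D,F} --x--> {B,C,D,E,F}  [seen]
{A,D,F} --y--> {D,E,F}  [new]
{E} --x--> ∅  [seen]
{E} --y--> {A}  [seen]
{D,E,F} --x--> ∅  [seen]
{D,E,F} --y--> {A,D,E}  [new]
{A,D,E} --x--> {B,C,D,E,F}  [seen]
{A,D,E} --y--> {A,E,F}  [new]
{A,E,F} --x--> {B,C,D,E,F}  [seen]
{A,E,F} --y--> {A,D,F}  [seen]
Reachable DFA states: {A}, {B,C,D,E,F}, {F}, {B,C}, {A,D,E,F}, ∅, {D}, {A,D,F}, {E}, {D,E,F}, {A,D,E}, {A,E,F}.
Accepting DFA states (contain an NFA accepting state): {A}, {B,C,D,E,F}, {B,C}, {A,D,E,F}, {D}, {A,D,F}, {D,E,F}, {A,D,E}, {A,E,F}.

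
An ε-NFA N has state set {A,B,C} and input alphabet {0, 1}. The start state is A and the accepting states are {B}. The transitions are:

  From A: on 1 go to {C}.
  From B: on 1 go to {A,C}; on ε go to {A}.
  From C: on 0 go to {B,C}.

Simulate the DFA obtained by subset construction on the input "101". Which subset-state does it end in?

Start: {A}.
δ(A,1) = {C}.
Union: {C}.
After 1: {C}.
δ(C,0) = {B,C}.
Union: {B,C}.
ε-closure gives {A,B,C}.
After 0: {A,B,C}.
δ(A,1) = {C}; δ(B,1) = {A,C}; δ(C,1) = ∅.
Union: {A,C}.
After 1: {A,C}.

{A,C}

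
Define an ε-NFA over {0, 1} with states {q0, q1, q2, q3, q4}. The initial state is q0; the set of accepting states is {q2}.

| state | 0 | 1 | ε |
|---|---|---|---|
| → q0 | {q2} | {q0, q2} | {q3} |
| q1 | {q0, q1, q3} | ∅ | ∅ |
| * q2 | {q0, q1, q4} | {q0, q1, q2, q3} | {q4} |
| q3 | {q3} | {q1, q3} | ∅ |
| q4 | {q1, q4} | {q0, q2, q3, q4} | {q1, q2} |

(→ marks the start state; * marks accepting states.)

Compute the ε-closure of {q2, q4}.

{q1, q2, q4}

Begin with {q2, q4}.
q4 →ε {q1, q2}; add q1.
ε-closure = {q1, q2, q4}.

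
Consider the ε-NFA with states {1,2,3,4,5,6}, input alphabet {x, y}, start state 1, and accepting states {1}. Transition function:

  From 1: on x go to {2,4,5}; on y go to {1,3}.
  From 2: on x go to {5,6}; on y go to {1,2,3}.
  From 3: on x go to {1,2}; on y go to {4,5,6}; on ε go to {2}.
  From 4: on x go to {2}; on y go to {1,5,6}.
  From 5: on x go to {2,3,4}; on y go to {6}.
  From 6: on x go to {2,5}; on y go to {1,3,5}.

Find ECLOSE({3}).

{2,3}

Begin with {3}.
3 →ε {2}; add 2.
ε-closure = {2,3}.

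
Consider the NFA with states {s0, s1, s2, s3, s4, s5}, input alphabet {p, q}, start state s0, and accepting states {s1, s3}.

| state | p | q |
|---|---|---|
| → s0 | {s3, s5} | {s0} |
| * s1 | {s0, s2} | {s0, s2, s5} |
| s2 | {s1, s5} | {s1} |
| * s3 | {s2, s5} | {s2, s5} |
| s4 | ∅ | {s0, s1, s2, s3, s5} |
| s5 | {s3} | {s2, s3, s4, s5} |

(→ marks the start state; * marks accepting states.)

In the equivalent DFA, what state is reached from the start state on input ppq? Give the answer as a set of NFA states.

{s1, s2, s3, s4, s5}

Start: {s0}.
δ(s0,p) = {s3, s5}.
Union: {s3, s5}.
After p: {s3, s5}.
δ(s3,p) = {s2, s5}; δ(s5,p) = {s3}.
Union: {s2, s3, s5}.
After p: {s2, s3, s5}.
δ(s2,q) = {s1}; δ(s3,q) = {s2, s5}; δ(s5,q) = {s2, s3, s4, s5}.
Union: {s1, s2, s3, s4, s5}.
After q: {s1, s2, s3, s4, s5}.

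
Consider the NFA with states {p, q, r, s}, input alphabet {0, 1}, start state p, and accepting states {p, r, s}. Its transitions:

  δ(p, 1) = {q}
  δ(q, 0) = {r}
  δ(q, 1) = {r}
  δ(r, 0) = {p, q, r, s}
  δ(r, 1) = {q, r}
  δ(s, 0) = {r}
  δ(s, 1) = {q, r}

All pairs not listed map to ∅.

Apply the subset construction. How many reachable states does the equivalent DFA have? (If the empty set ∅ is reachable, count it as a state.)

Start state of the DFA: {p}.
{p} --0--> ∅  [new]
{p} --1--> {q}  [new]
∅ --0--> ∅  [seen]
∅ --1--> ∅  [seen]
{q} --0--> {r}  [new]
{q} --1--> {r}  [seen]
{r} --0--> {p, q, r, s}  [new]
{r} --1--> {q, r}  [new]
{p, q, r, s} --0--> {p, q, r, s}  [seen]
{p, q, r, s} --1--> {q, r}  [seen]
{q, r} --0--> {p, q, r, s}  [seen]
{q, r} --1--> {q, r}  [seen]
Reachable DFA states: {p}, ∅, {q}, {r}, {p, q, r, s}, {q, r}.

6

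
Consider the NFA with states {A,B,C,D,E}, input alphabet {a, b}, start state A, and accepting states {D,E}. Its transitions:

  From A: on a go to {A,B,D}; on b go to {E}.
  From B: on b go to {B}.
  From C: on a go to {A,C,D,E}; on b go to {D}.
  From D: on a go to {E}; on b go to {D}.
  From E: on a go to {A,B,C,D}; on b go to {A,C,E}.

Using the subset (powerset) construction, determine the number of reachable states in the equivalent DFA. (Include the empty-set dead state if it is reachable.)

9

Start state of the DFA: {A}.
{A} --a--> {A,B,D}  [new]
{A} --b--> {E}  [new]
{A,B,D} --a--> {A,B,D,E}  [new]
{A,B,D} --b--> {B,D,E}  [new]
{E} --a--> {A,B,C,D}  [new]
{E} --b--> {A,C,E}  [new]
{A,B,D,E} --a--> {A,B,C,D,E}  [new]
{A,B,D,E} --b--> {A,B,C,D,E}  [seen]
{B,D,E} --a--> {A,B,C,D,E}  [seen]
{B,D,E} --b--> {A,B,C,D,E}  [seen]
{A,B,C,D} --a--> {A,B,C,D,E}  [seen]
{A,B,C,D} --b--> {B,D,E}  [seen]
{A,C,E} --a--> {A,B,C,D,E}  [seen]
{A,C,E} --b--> {A,C,D,E}  [new]
{A,B,C,D,E} --a--> {A,B,C,D,E}  [seen]
{A,B,C,D,E} --b--> {A,B,C,D,E}  [seen]
{A,C,D,E} --a--> {A,B,C,D,E}  [seen]
{A,C,D,E} --b--> {A,C,D,E}  [seen]
Reachable DFA states: {A}, {A,B,D}, {E}, {A,B,D,E}, {B,D,E}, {A,B,C,D}, {A,C,E}, {A,B,C,D,E}, {A,C,D,E}.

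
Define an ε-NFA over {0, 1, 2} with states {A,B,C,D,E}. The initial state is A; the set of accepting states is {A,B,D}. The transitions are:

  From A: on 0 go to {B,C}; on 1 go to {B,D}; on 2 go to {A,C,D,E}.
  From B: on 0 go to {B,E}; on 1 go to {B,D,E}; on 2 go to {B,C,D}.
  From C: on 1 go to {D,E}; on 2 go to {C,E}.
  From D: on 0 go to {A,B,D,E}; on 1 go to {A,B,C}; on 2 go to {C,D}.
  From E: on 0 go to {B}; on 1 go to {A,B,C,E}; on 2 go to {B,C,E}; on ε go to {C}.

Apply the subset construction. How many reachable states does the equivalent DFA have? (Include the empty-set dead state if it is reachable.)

8

Start state of the DFA: {A} (ε-closure of the NFA start).
{A} --0--> {B,C}  [new]
{A} --1--> {B,D}  [new]
{A} --2--> {A,C,D,E}  [new]
{B,C} --0--> {B,C,E}  [new]
{B,C} --1--> {B,C,D,E}  [new]
{B,C} --2--> {B,C,D,E}  [seen]
{B,D} --0--> {A,B,C,D,E}  [new]
{B,D} --1--> {A,B,C,D,E}  [seen]
{B,D} --2--> {B,C,D}  [new]
{A,C,D,E} --0--> {A,B,C,D,E}  [seen]
{A,C,D,E} --1--> {A,B,C,D,E}  [seen]
{A,C,D,E} --2--> {A,B,C,D,E}  [seen]
{B,C,E} --0--> {B,C,E}  [seen]
{B,C,E} --1--> {A,B,C,D,E}  [seen]
{B,C,E} --2--> {B,C,D,E}  [seen]
{B,C,D,E} --0--> {A,B,C,D,E}  [seen]
{B,C,D,E} --1--> {A,B,C,D,E}  [seen]
{B,C,D,E} --2--> {B,C,D,E}  [seen]
{A,B,C,D,E} --0--> {A,B,C,D,E}  [seen]
{A,B,C,D,E} --1--> {A,B,C,D,E}  [seen]
{A,B,C,D,E} --2--> {A,B,C,D,E}  [seen]
{B,C,D} --0--> {A,B,C,D,E}  [seen]
{B,C,D} --1--> {A,B,C,D,E}  [seen]
{B,C,D} --2--> {B,C,D,E}  [seen]
Reachable DFA states: {A}, {B,C}, {B,D}, {A,C,D,E}, {B,C,E}, {B,C,D,E}, {A,B,C,D,E}, {B,C,D}.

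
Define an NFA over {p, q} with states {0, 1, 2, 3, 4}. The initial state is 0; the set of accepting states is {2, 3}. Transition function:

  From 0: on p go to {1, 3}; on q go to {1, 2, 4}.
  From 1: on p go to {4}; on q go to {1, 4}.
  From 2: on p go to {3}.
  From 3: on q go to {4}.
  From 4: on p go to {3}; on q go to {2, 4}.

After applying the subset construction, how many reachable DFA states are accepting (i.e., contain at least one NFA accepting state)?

5

Start state of the DFA: {0}.
{0} --p--> {1, 3}  [new]
{0} --q--> {1, 2, 4}  [new]
{1, 3} --p--> {4}  [new]
{1, 3} --q--> {1, 4}  [new]
{1, 2, 4} --p--> {3, 4}  [new]
{1, 2, 4} --q--> {1, 2, 4}  [seen]
{4} --p--> {3}  [new]
{4} --q--> {2, 4}  [new]
{1, 4} --p--> {3, 4}  [seen]
{1, 4} --q--> {1, 2, 4}  [seen]
{3, 4} --p--> {3}  [seen]
{3, 4} --q--> {2, 4}  [seen]
{3} --p--> ∅  [new]
{3} --q--> {4}  [seen]
{2, 4} --p--> {3}  [seen]
{2, 4} --q--> {2, 4}  [seen]
∅ --p--> ∅  [seen]
∅ --q--> ∅  [seen]
Reachable DFA states: {0}, {1, 3}, {1, 2, 4}, {4}, {1, 4}, {3, 4}, {3}, {2, 4}, ∅.
Accepting DFA states (contain an NFA accepting state): {1, 3}, {1, 2, 4}, {3, 4}, {3}, {2, 4}.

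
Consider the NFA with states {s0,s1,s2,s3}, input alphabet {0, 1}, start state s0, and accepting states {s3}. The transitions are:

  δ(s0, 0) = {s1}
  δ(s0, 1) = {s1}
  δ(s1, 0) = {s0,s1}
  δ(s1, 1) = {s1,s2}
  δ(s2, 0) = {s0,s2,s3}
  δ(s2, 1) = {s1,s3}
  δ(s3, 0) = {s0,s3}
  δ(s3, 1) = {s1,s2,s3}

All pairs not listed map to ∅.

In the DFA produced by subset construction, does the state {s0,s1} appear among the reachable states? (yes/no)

yes

Start state of the DFA: {s0}.
{s0} --0--> {s1}  [new]
{s0} --1--> {s1}  [seen]
{s1} --0--> {s0,s1}  [new]
{s1} --1--> {s1,s2}  [new]
{s0,s1} --0--> {s0,s1}  [seen]
{s0,s1} --1--> {s1,s2}  [seen]
{s1,s2} --0--> {s0,s1,s2,s3}  [new]
{s1,s2} --1--> {s1,s2,s3}  [new]
{s0,s1,s2,s3} --0--> {s0,s1,s2,s3}  [seen]
{s0,s1,s2,s3} --1--> {s1,s2,s3}  [seen]
{s1,s2,s3} --0--> {s0,s1,s2,s3}  [seen]
{s1,s2,s3} --1--> {s1,s2,s3}  [seen]
Reachable DFA states: {s0}, {s1}, {s0,s1}, {s1,s2}, {s0,s1,s2,s3}, {s1,s2,s3}.
{s0,s1} is among them.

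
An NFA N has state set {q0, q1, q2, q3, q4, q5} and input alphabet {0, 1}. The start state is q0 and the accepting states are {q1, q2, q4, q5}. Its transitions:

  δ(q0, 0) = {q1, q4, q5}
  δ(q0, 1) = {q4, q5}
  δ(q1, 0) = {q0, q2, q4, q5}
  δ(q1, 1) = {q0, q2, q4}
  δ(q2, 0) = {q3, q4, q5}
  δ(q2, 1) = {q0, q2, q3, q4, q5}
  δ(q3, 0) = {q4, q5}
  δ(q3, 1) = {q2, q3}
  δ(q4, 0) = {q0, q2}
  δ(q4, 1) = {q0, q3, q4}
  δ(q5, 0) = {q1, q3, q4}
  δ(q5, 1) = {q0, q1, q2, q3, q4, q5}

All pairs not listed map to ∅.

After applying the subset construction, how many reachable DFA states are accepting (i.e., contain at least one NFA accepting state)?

Start state of the DFA: {q0}.
{q0} --0--> {q1, q4, q5}  [new]
{q0} --1--> {q4, q5}  [new]
{q1, q4, q5} --0--> {q0, q1, q2, q3, q4, q5}  [new]
{q1, q4, q5} --1--> {q0, q1, q2, q3, q4, q5}  [seen]
{q4, q5} --0--> {q0, q1, q2, q3, q4}  [new]
{q4, q5} --1--> {q0, q1, q2, q3, q4, q5}  [seen]
{q0, q1, q2, q3, q4, q5} --0--> {q0, q1, q2, q3, q4, q5}  [seen]
{q0, q1, q2, q3, q4, q5} --1--> {q0, q1, q2, q3, q4, q5}  [seen]
{q0, q1, q2, q3, q4} --0--> {q0, q1, q2, q3, q4, q5}  [seen]
{q0, q1, q2, q3, q4} --1--> {q0, q2, q3, q4, q5}  [new]
{q0, q2, q3, q4, q5} --0--> {q0, q1, q2, q3, q4, q5}  [seen]
{q0, q2, q3, q4, q5} --1--> {q0, q1, q2, q3, q4, q5}  [seen]
Reachable DFA states: {q0}, {q1, q4, q5}, {q4, q5}, {q0, q1, q2, q3, q4, q5}, {q0, q1, q2, q3, q4}, {q0, q2, q3, q4, q5}.
Accepting DFA states (contain an NFA accepting state): {q1, q4, q5}, {q4, q5}, {q0, q1, q2, q3, q4, q5}, {q0, q1, q2, q3, q4}, {q0, q2, q3, q4, q5}.

5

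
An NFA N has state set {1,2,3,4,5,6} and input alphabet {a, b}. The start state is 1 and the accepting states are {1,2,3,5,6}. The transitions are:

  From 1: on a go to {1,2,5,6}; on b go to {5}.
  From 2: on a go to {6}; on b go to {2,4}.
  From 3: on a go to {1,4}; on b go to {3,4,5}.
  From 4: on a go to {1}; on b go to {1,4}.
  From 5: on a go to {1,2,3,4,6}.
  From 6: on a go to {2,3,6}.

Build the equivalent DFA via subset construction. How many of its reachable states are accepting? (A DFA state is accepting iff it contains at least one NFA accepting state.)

9

Start state of the DFA: {1}.
{1} --a--> {1,2,5,6}  [new]
{1} --b--> {5}  [new]
{1,2,5,6} --a--> {1,2,3,4,5,6}  [new]
{1,2,5,6} --b--> {2,4,5}  [new]
{5} --a--> {1,2,3,4,6}  [new]
{5} --b--> ∅  [new]
{1,2,3,4,5,6} --a--> {1,2,3,4,5,6}  [seen]
{1,2,3,4,5,6} --b--> {1,2,3,4,5}  [new]
{2,4,5} --a--> {1,2,3,4,6}  [seen]
{2,4,5} --b--> {1,2,4}  [new]
{1,2,3,4,6} --a--> {1,2,3,4,5,6}  [seen]
{1,2,3,4,6} --b--> {1,2,3,4,5}  [seen]
∅ --a--> ∅  [seen]
∅ --b--> ∅  [seen]
{1,2,3,4,5} --a--> {1,2,3,4,5,6}  [seen]
{1,2,3,4,5} --b--> {1,2,3,4,5}  [seen]
{1,2,4} --a--> {1,2,5,6}  [seen]
{1,2,4} --b--> {1,2,4,5}  [new]
{1,2,4,5} --a--> {1,2,3,4,5,6}  [seen]
{1,2,4,5} --b--> {1,2,4,5}  [seen]
Reachable DFA states: {1}, {1,2,5,6}, {5}, {1,2,3,4,5,6}, {2,4,5}, {1,2,3,4,6}, ∅, {1,2,3,4,5}, {1,2,4}, {1,2,4,5}.
Accepting DFA states (contain an NFA accepting state): {1}, {1,2,5,6}, {5}, {1,2,3,4,5,6}, {2,4,5}, {1,2,3,4,6}, {1,2,3,4,5}, {1,2,4}, {1,2,4,5}.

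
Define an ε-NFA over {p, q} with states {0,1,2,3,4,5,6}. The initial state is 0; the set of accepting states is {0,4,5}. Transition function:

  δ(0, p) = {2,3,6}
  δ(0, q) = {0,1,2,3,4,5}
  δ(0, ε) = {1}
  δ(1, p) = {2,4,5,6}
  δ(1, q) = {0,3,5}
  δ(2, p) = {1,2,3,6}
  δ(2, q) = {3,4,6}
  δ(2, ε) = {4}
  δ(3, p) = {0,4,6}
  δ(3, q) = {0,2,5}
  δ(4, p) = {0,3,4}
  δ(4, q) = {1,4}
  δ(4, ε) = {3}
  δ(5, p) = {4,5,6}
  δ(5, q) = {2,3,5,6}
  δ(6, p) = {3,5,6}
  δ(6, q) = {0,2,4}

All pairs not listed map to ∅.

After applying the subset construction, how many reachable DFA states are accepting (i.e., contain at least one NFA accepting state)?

4

Start state of the DFA: {0,1} (ε-closure of the NFA start).
{0,1} --p--> {2,3,4,5,6}  [new]
{0,1} --q--> {0,1,2,3,4,5}  [new]
{2,3,4,5,6} --p--> {0,1,2,3,4,5,6}  [new]
{2,3,4,5,6} --q--> {0,1,2,3,4,5,6}  [seen]
{0,1,2,3,4,5} --p--> {0,1,2,3,4,5,6}  [seen]
{0,1,2,3,4,5} --q--> {0,1,2,3,4,5,6}  [seen]
{0,1,2,3,4,5,6} --p--> {0,1,2,3,4,5,6}  [seen]
{0,1,2,3,4,5,6} --q--> {0,1,2,3,4,5,6}  [seen]
Reachable DFA states: {0,1}, {2,3,4,5,6}, {0,1,2,3,4,5}, {0,1,2,3,4,5,6}.
Accepting DFA states (contain an NFA accepting state): {0,1}, {2,3,4,5,6}, {0,1,2,3,4,5}, {0,1,2,3,4,5,6}.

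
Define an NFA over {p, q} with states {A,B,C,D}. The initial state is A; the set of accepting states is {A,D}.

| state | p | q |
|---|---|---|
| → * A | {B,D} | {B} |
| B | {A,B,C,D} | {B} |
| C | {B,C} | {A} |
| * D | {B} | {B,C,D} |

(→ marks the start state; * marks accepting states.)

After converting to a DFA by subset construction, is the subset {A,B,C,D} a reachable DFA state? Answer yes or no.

yes

Start state of the DFA: {A}.
{A} --p--> {B,D}  [new]
{A} --q--> {B}  [new]
{B,D} --p--> {A,B,C,D}  [new]
{B,D} --q--> {B,C,D}  [new]
{B} --p--> {A,B,C,D}  [seen]
{B} --q--> {B}  [seen]
{A,B,C,D} --p--> {A,B,C,D}  [seen]
{A,B,C,D} --q--> {A,B,C,D}  [seen]
{B,C,D} --p--> {A,B,C,D}  [seen]
{B,C,D} --q--> {A,B,C,D}  [seen]
Reachable DFA states: {A}, {B,D}, {B}, {A,B,C,D}, {B,C,D}.
{A,B,C,D} is among them.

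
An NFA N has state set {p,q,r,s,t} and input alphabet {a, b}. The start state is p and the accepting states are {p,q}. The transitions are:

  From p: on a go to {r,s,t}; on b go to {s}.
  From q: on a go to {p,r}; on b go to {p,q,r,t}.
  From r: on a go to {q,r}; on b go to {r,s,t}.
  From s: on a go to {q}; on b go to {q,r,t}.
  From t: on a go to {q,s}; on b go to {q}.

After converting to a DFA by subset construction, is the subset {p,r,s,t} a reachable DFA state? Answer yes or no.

no

Start state of the DFA: {p}.
{p} --a--> {r,s,t}  [new]
{p} --b--> {s}  [new]
{r,s,t} --a--> {q,r,s}  [new]
{r,s,t} --b--> {q,r,s,t}  [new]
{s} --a--> {q}  [new]
{s} --b--> {q,r,t}  [new]
{q,r,s} --a--> {p,q,r}  [new]
{q,r,s} --b--> {p,q,r,s,t}  [new]
{q,r,s,t} --a--> {p,q,r,s}  [new]
{q,r,s,t} --b--> {p,q,r,s,t}  [seen]
{q} --a--> {p,r}  [new]
{q} --b--> {p,q,r,t}  [new]
{q,r,t} --a--> {p,q,r,s}  [seen]
{q,r,t} --b--> {p,q,r,s,t}  [seen]
{p,q,r} --a--> {p,q,r,s,t}  [seen]
{p,q,r} --b--> {p,q,r,s,t}  [seen]
{p,q,r,s,t} --a--> {p,q,r,s,t}  [seen]
{p,q,r,s,t} --b--> {p,q,r,s,t}  [seen]
{p,q,r,s} --a--> {p,q,r,s,t}  [seen]
{p,q,r,s} --b--> {p,q,r,s,t}  [seen]
{p,r} --a--> {q,r,s,t}  [seen]
{p,r} --b--> {r,s,t}  [seen]
{p,q,r,t} --a--> {p,q,r,s,t}  [seen]
{p,q,r,t} --b--> {p,q,r,s,t}  [seen]
Reachable DFA states: {p}, {r,s,t}, {s}, {q,r,s}, {q,r,s,t}, {q}, {q,r,t}, {p,q,r}, {p,q,r,s,t}, {p,q,r,s}, {p,r}, {p,q,r,t}.
{p,r,s,t} is not among them.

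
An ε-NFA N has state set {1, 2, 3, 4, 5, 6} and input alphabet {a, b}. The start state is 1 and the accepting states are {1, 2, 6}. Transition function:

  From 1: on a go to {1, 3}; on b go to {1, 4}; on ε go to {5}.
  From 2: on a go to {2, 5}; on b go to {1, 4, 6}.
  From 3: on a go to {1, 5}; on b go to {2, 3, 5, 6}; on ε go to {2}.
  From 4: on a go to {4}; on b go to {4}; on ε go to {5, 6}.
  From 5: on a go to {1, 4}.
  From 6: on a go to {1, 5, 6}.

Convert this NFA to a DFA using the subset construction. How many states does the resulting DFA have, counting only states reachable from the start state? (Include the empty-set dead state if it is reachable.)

3

Start state of the DFA: {1, 5} (ε-closure of the NFA start).
{1, 5} --a--> {1, 2, 3, 4, 5, 6}  [new]
{1, 5} --b--> {1, 4, 5, 6}  [new]
{1, 2, 3, 4, 5, 6} --a--> {1, 2, 3, 4, 5, 6}  [seen]
{1, 2, 3, 4, 5, 6} --b--> {1, 2, 3, 4, 5, 6}  [seen]
{1, 4, 5, 6} --a--> {1, 2, 3, 4, 5, 6}  [seen]
{1, 4, 5, 6} --b--> {1, 4, 5, 6}  [seen]
Reachable DFA states: {1, 5}, {1, 2, 3, 4, 5, 6}, {1, 4, 5, 6}.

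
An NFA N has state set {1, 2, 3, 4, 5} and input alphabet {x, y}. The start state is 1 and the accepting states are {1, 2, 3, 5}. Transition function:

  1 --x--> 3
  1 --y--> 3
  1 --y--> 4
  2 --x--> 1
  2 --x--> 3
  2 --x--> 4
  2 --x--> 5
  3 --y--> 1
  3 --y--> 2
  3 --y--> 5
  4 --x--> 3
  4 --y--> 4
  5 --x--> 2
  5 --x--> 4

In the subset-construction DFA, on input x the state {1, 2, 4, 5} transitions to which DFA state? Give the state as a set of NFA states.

{1, 2, 3, 4, 5}

δ(1,x) = {3}; δ(2,x) = {1, 3, 4, 5}; δ(4,x) = {3}; δ(5,x) = {2, 4}.
Union: {1, 2, 3, 4, 5}.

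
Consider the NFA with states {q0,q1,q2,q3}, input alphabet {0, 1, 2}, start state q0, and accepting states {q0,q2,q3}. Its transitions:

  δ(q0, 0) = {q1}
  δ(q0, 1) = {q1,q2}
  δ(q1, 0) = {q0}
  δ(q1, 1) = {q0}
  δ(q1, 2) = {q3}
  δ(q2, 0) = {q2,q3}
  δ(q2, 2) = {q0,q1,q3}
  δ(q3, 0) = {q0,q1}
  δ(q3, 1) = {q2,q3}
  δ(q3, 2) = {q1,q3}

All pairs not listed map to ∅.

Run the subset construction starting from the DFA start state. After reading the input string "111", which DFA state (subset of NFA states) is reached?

Start: {q0}.
δ(q0,1) = {q1,q2}.
Union: {q1,q2}.
After 1: {q1,q2}.
δ(q1,1) = {q0}; δ(q2,1) = ∅.
Union: {q0}.
After 1: {q0}.
δ(q0,1) = {q1,q2}.
Union: {q1,q2}.
After 1: {q1,q2}.

{q1,q2}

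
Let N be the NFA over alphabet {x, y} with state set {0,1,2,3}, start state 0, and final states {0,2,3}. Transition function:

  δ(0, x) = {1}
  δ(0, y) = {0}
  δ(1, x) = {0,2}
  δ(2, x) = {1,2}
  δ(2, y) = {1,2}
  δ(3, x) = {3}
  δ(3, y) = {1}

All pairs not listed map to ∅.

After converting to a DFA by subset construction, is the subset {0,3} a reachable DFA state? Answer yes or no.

no

Start state of the DFA: {0}.
{0} --x--> {1}  [new]
{0} --y--> {0}  [seen]
{1} --x--> {0,2}  [new]
{1} --y--> ∅  [new]
{0,2} --x--> {1,2}  [new]
{0,2} --y--> {0,1,2}  [new]
∅ --x--> ∅  [seen]
∅ --y--> ∅  [seen]
{1,2} --x--> {0,1,2}  [seen]
{1,2} --y--> {1,2}  [seen]
{0,1,2} --x--> {0,1,2}  [seen]
{0,1,2} --y--> {0,1,2}  [seen]
Reachable DFA states: {0}, {1}, {0,2}, ∅, {1,2}, {0,1,2}.
{0,3} is not among them.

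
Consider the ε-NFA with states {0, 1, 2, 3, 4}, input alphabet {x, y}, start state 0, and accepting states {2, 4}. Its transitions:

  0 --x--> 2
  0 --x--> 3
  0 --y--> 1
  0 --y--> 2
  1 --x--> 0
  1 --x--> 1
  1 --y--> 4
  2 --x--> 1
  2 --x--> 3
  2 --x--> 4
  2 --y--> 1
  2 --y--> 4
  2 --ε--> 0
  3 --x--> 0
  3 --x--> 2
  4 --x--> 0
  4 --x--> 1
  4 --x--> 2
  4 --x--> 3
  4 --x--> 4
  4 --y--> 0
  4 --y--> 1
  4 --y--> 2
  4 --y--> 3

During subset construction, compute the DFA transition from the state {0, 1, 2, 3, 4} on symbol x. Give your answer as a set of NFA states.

δ(0,x) = {2, 3}; δ(1,x) = {0, 1}; δ(2,x) = {1, 3, 4}; δ(3,x) = {0, 2}; δ(4,x) = {0, 1, 2, 3, 4}.
Union: {0, 1, 2, 3, 4}.

{0, 1, 2, 3, 4}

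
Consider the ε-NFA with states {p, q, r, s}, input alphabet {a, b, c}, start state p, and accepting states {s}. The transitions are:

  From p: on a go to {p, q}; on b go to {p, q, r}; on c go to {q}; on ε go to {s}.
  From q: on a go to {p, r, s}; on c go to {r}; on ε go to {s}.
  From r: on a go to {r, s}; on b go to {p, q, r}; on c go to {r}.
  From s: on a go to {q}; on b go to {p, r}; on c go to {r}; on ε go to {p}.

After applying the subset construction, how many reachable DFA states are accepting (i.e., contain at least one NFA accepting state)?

3

Start state of the DFA: {p, s} (ε-closure of the NFA start).
{p, s} --a--> {p, q, s}  [new]
{p, s} --b--> {p, q, r, s}  [new]
{p, s} --c--> {p, q, r, s}  [seen]
{p, q, s} --a--> {p, q, r, s}  [seen]
{p, q, s} --b--> {p, q, r, s}  [seen]
{p, q, s} --c--> {p, q, r, s}  [seen]
{p, q, r, s} --a--> {p, q, r, s}  [seen]
{p, q, r, s} --b--> {p, q, r, s}  [seen]
{p, q, r, s} --c--> {p, q, r, s}  [seen]
Reachable DFA states: {p, s}, {p, q, s}, {p, q, r, s}.
Accepting DFA states (contain an NFA accepting state): {p, s}, {p, q, s}, {p, q, r, s}.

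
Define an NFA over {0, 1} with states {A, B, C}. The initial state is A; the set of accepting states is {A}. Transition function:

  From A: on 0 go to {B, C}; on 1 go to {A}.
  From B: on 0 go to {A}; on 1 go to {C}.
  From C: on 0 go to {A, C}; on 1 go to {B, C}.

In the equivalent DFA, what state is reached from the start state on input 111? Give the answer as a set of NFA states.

{A}

Start: {A}.
δ(A,1) = {A}.
Union: {A}.
After 1: {A}.
δ(A,1) = {A}.
Union: {A}.
After 1: {A}.
δ(A,1) = {A}.
Union: {A}.
After 1: {A}.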